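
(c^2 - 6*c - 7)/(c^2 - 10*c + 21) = (c + 1)/(c - 3)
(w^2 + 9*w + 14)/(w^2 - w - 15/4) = 4*(w^2 + 9*w + 14)/(4*w^2 - 4*w - 15)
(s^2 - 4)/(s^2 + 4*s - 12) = (s + 2)/(s + 6)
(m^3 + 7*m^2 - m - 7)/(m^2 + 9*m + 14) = (m^2 - 1)/(m + 2)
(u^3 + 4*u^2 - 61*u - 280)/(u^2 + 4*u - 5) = (u^2 - u - 56)/(u - 1)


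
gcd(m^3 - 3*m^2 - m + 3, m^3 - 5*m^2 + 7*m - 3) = m^2 - 4*m + 3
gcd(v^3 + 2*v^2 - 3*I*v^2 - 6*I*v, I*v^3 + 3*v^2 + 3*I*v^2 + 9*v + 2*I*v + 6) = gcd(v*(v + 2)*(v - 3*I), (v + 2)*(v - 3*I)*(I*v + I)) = v^2 + v*(2 - 3*I) - 6*I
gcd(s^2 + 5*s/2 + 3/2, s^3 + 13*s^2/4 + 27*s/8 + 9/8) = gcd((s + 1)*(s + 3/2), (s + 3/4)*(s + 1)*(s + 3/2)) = s^2 + 5*s/2 + 3/2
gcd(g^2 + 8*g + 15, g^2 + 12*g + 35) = g + 5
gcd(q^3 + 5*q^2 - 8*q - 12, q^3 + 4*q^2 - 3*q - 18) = q - 2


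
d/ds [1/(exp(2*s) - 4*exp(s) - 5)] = 2*(2 - exp(s))*exp(s)/(-exp(2*s) + 4*exp(s) + 5)^2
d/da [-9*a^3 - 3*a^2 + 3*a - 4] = -27*a^2 - 6*a + 3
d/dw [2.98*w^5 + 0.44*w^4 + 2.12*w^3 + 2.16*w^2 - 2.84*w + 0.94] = 14.9*w^4 + 1.76*w^3 + 6.36*w^2 + 4.32*w - 2.84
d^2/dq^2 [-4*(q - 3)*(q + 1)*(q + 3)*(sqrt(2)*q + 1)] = -48*sqrt(2)*q^2 - 24*sqrt(2)*q - 24*q - 8 + 72*sqrt(2)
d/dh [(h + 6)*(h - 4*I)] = 2*h + 6 - 4*I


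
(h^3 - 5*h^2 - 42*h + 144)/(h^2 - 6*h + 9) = (h^2 - 2*h - 48)/(h - 3)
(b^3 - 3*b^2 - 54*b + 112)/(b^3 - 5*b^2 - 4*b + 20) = (b^2 - b - 56)/(b^2 - 3*b - 10)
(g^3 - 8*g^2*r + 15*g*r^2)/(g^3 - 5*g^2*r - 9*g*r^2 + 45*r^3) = g/(g + 3*r)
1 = 1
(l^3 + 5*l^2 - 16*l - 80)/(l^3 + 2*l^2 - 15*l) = (l^2 - 16)/(l*(l - 3))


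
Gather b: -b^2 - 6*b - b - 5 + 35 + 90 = -b^2 - 7*b + 120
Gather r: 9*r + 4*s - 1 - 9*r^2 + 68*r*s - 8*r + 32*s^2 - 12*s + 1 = -9*r^2 + r*(68*s + 1) + 32*s^2 - 8*s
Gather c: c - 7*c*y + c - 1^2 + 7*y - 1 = c*(2 - 7*y) + 7*y - 2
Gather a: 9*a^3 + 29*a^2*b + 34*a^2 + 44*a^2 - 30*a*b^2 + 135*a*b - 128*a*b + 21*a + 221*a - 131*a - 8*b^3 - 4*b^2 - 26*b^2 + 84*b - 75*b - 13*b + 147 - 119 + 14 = 9*a^3 + a^2*(29*b + 78) + a*(-30*b^2 + 7*b + 111) - 8*b^3 - 30*b^2 - 4*b + 42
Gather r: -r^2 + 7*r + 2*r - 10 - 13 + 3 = -r^2 + 9*r - 20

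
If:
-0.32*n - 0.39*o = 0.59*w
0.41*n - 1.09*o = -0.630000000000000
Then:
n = -1.26420287006094*w - 0.482995871830155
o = 0.396304305091409 - 0.475525850206408*w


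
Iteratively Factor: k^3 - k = (k - 1)*(k^2 + k) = (k - 1)*(k + 1)*(k)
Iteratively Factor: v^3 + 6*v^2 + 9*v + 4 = (v + 4)*(v^2 + 2*v + 1) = (v + 1)*(v + 4)*(v + 1)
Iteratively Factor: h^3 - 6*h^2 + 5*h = (h - 5)*(h^2 - h) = (h - 5)*(h - 1)*(h)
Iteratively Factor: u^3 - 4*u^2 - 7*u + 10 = (u - 5)*(u^2 + u - 2) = (u - 5)*(u + 2)*(u - 1)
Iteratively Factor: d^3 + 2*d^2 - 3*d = (d)*(d^2 + 2*d - 3) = d*(d - 1)*(d + 3)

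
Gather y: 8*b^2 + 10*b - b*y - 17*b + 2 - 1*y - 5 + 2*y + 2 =8*b^2 - 7*b + y*(1 - b) - 1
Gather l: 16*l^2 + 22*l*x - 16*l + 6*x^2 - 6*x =16*l^2 + l*(22*x - 16) + 6*x^2 - 6*x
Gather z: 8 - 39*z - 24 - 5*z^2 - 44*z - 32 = -5*z^2 - 83*z - 48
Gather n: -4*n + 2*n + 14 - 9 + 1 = 6 - 2*n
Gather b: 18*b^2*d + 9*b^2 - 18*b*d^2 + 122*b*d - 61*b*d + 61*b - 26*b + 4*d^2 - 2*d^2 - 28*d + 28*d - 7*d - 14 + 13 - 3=b^2*(18*d + 9) + b*(-18*d^2 + 61*d + 35) + 2*d^2 - 7*d - 4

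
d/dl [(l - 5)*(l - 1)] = 2*l - 6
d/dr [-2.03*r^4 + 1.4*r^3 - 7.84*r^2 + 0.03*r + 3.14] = -8.12*r^3 + 4.2*r^2 - 15.68*r + 0.03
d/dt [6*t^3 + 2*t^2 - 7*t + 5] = 18*t^2 + 4*t - 7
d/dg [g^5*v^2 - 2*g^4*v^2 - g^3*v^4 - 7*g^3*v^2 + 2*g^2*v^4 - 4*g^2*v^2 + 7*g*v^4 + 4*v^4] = v^2*(5*g^4 - 8*g^3 - 3*g^2*v^2 - 21*g^2 + 4*g*v^2 - 8*g + 7*v^2)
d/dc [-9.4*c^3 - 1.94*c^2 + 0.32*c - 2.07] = -28.2*c^2 - 3.88*c + 0.32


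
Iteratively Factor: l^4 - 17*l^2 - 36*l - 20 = (l + 2)*(l^3 - 2*l^2 - 13*l - 10) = (l + 1)*(l + 2)*(l^2 - 3*l - 10) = (l - 5)*(l + 1)*(l + 2)*(l + 2)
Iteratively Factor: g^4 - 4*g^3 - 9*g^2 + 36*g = (g)*(g^3 - 4*g^2 - 9*g + 36) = g*(g + 3)*(g^2 - 7*g + 12) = g*(g - 3)*(g + 3)*(g - 4)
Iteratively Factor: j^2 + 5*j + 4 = (j + 1)*(j + 4)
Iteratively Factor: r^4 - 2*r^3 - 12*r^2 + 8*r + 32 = (r - 2)*(r^3 - 12*r - 16) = (r - 2)*(r + 2)*(r^2 - 2*r - 8) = (r - 2)*(r + 2)^2*(r - 4)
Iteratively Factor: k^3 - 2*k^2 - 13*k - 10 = (k + 2)*(k^2 - 4*k - 5) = (k - 5)*(k + 2)*(k + 1)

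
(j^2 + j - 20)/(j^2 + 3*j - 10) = (j - 4)/(j - 2)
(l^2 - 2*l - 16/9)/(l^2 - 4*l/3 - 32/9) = (3*l + 2)/(3*l + 4)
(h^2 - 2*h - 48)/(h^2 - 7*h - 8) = (h + 6)/(h + 1)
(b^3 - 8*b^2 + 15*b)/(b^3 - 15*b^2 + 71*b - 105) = b/(b - 7)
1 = 1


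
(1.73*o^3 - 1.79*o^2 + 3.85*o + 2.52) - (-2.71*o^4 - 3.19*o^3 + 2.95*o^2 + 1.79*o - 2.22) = 2.71*o^4 + 4.92*o^3 - 4.74*o^2 + 2.06*o + 4.74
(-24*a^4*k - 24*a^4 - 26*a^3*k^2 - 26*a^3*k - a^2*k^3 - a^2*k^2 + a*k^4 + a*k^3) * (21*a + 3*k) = -504*a^5*k - 504*a^5 - 618*a^4*k^2 - 618*a^4*k - 99*a^3*k^3 - 99*a^3*k^2 + 18*a^2*k^4 + 18*a^2*k^3 + 3*a*k^5 + 3*a*k^4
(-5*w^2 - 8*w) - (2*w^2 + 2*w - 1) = -7*w^2 - 10*w + 1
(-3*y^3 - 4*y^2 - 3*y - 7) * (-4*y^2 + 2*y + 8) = 12*y^5 + 10*y^4 - 20*y^3 - 10*y^2 - 38*y - 56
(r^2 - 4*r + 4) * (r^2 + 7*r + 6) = r^4 + 3*r^3 - 18*r^2 + 4*r + 24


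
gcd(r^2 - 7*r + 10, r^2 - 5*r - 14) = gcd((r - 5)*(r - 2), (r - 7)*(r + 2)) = 1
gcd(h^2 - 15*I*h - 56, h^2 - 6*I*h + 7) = h - 7*I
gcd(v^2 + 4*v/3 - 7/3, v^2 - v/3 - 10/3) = 1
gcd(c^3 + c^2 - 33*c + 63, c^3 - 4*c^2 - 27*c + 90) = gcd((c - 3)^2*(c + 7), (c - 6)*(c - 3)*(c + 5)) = c - 3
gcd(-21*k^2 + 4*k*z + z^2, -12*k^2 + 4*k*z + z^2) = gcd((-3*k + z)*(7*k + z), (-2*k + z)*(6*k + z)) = 1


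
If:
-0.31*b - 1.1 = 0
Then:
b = -3.55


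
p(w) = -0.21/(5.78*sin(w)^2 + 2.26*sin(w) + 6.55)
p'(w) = -0.21*(-11.56*sin(w)*cos(w) - 2.26*cos(w))/(5.78*sin(w)^2 + 2.26*sin(w) + 6.55)^2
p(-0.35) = -0.03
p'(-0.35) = -0.01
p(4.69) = -0.02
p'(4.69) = 0.00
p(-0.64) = -0.03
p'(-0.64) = -0.01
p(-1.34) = -0.02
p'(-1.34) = -0.00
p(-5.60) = -0.02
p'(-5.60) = 0.01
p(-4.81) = -0.01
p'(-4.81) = 0.00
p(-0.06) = -0.03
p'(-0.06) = 0.01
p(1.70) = -0.01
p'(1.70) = -0.00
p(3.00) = -0.03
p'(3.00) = -0.02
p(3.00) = -0.03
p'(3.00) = -0.02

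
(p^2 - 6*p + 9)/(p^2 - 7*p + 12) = (p - 3)/(p - 4)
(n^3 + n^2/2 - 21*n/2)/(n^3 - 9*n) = (n + 7/2)/(n + 3)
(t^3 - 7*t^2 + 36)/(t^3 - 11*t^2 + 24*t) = (t^2 - 4*t - 12)/(t*(t - 8))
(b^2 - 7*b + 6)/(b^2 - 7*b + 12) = (b^2 - 7*b + 6)/(b^2 - 7*b + 12)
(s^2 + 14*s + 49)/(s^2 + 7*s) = (s + 7)/s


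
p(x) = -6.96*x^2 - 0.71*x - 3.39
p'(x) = -13.92*x - 0.71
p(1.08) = -12.27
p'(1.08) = -15.74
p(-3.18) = -71.51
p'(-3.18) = 43.56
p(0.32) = -4.33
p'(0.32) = -5.16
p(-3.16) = -70.65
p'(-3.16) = 43.28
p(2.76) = -58.37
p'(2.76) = -39.13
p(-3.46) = -84.26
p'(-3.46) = 47.45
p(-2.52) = -45.80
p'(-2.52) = 34.37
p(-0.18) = -3.49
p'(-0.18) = 1.80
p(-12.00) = -997.11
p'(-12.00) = 166.33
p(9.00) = -573.54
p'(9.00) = -125.99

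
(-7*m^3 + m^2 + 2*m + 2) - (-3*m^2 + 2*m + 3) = -7*m^3 + 4*m^2 - 1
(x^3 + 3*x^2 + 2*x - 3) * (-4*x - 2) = -4*x^4 - 14*x^3 - 14*x^2 + 8*x + 6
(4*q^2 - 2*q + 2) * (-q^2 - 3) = -4*q^4 + 2*q^3 - 14*q^2 + 6*q - 6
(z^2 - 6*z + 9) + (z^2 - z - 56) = 2*z^2 - 7*z - 47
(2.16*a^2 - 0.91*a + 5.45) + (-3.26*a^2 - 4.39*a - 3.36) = -1.1*a^2 - 5.3*a + 2.09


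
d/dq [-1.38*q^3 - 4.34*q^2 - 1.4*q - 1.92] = -4.14*q^2 - 8.68*q - 1.4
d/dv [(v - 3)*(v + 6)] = 2*v + 3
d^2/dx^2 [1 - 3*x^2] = -6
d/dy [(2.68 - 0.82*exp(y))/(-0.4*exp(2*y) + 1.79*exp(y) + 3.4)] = (-0.328*exp(2*y) + 2.144*exp(y) - 7.5852)*exp(y)/(0.16*exp(4*y) - 1.432*exp(3*y) + 0.4841*exp(2*y) + 12.172*exp(y) + 11.56)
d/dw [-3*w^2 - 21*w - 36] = -6*w - 21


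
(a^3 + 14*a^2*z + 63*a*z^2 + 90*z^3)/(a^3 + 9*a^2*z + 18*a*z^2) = (a + 5*z)/a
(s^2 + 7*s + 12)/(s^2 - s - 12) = (s + 4)/(s - 4)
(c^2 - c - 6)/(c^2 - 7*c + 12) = (c + 2)/(c - 4)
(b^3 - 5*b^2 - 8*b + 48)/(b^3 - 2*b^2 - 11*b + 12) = (b - 4)/(b - 1)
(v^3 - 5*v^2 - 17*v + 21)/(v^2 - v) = v - 4 - 21/v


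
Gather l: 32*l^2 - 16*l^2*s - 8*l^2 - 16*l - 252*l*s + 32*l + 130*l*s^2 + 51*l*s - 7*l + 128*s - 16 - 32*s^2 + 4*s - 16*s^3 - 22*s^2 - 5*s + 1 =l^2*(24 - 16*s) + l*(130*s^2 - 201*s + 9) - 16*s^3 - 54*s^2 + 127*s - 15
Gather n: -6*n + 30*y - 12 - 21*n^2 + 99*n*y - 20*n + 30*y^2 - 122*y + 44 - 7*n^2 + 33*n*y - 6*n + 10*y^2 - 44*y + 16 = -28*n^2 + n*(132*y - 32) + 40*y^2 - 136*y + 48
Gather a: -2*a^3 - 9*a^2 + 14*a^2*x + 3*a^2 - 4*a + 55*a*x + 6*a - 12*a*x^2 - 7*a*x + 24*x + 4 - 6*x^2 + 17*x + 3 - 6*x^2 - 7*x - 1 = -2*a^3 + a^2*(14*x - 6) + a*(-12*x^2 + 48*x + 2) - 12*x^2 + 34*x + 6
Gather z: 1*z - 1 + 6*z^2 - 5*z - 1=6*z^2 - 4*z - 2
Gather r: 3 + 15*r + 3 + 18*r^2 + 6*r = 18*r^2 + 21*r + 6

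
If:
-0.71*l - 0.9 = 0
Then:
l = -1.27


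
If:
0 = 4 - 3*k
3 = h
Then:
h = 3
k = 4/3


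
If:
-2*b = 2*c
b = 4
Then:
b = 4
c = -4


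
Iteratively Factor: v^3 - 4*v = (v - 2)*(v^2 + 2*v) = (v - 2)*(v + 2)*(v)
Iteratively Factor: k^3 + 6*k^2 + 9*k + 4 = (k + 4)*(k^2 + 2*k + 1) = (k + 1)*(k + 4)*(k + 1)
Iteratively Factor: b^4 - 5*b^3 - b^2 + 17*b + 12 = (b - 4)*(b^3 - b^2 - 5*b - 3) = (b - 4)*(b - 3)*(b^2 + 2*b + 1) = (b - 4)*(b - 3)*(b + 1)*(b + 1)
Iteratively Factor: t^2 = (t)*(t)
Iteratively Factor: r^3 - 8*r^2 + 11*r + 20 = (r - 4)*(r^2 - 4*r - 5) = (r - 5)*(r - 4)*(r + 1)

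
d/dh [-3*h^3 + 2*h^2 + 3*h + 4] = -9*h^2 + 4*h + 3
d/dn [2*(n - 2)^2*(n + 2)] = 2*(n - 2)*(3*n + 2)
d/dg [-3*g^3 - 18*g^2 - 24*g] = -9*g^2 - 36*g - 24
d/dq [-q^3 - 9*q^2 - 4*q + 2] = -3*q^2 - 18*q - 4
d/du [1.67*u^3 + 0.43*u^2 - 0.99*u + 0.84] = 5.01*u^2 + 0.86*u - 0.99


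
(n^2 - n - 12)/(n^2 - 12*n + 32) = (n + 3)/(n - 8)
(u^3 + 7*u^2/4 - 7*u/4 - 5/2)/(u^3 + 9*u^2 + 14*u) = (4*u^2 - u - 5)/(4*u*(u + 7))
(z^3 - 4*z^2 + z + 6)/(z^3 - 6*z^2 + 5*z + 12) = (z - 2)/(z - 4)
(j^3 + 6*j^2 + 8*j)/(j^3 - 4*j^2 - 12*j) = (j + 4)/(j - 6)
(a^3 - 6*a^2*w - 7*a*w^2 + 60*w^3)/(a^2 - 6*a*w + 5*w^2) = (-a^2 + a*w + 12*w^2)/(-a + w)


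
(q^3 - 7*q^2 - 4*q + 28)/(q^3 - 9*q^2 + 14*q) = (q + 2)/q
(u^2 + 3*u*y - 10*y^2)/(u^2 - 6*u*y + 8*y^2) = (-u - 5*y)/(-u + 4*y)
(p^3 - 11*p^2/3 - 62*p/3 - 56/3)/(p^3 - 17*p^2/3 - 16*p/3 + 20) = (3*p^2 - 17*p - 28)/(3*p^2 - 23*p + 30)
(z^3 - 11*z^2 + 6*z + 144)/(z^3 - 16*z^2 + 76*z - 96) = (z + 3)/(z - 2)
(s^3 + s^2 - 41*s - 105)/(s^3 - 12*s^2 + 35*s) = (s^2 + 8*s + 15)/(s*(s - 5))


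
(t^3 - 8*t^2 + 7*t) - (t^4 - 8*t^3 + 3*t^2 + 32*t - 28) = -t^4 + 9*t^3 - 11*t^2 - 25*t + 28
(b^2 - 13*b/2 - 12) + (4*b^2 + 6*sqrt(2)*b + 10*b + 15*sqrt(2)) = 5*b^2 + 7*b/2 + 6*sqrt(2)*b - 12 + 15*sqrt(2)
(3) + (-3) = 0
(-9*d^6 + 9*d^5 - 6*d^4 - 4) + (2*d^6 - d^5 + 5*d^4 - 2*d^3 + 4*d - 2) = -7*d^6 + 8*d^5 - d^4 - 2*d^3 + 4*d - 6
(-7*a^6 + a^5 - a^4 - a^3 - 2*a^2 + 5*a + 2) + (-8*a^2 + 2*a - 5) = -7*a^6 + a^5 - a^4 - a^3 - 10*a^2 + 7*a - 3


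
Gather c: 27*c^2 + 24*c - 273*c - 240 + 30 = 27*c^2 - 249*c - 210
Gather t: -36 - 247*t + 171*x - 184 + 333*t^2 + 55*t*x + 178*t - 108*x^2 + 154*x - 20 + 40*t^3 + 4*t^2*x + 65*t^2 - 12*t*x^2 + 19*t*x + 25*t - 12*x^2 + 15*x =40*t^3 + t^2*(4*x + 398) + t*(-12*x^2 + 74*x - 44) - 120*x^2 + 340*x - 240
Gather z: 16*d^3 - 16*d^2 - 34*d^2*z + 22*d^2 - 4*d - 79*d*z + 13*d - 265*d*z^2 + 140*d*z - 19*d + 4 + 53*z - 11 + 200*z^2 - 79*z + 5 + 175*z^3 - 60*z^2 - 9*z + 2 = 16*d^3 + 6*d^2 - 10*d + 175*z^3 + z^2*(140 - 265*d) + z*(-34*d^2 + 61*d - 35)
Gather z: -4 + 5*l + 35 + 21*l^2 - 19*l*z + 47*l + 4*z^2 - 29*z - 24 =21*l^2 + 52*l + 4*z^2 + z*(-19*l - 29) + 7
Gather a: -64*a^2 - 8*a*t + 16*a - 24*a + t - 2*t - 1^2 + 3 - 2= -64*a^2 + a*(-8*t - 8) - t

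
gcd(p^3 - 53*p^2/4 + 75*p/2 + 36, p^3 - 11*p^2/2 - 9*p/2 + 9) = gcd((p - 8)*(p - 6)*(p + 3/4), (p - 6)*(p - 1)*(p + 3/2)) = p - 6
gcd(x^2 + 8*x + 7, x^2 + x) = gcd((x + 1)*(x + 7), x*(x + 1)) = x + 1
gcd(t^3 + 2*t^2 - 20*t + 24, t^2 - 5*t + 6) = t - 2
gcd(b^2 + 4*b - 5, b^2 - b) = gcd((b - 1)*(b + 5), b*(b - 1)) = b - 1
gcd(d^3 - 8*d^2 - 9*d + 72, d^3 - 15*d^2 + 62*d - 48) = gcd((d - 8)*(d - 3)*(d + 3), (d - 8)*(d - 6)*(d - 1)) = d - 8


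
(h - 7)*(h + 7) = h^2 - 49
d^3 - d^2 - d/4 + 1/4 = (d - 1)*(d - 1/2)*(d + 1/2)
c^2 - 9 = (c - 3)*(c + 3)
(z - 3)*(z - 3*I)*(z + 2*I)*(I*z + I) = I*z^4 + z^3 - 2*I*z^3 - 2*z^2 + 3*I*z^2 - 3*z - 12*I*z - 18*I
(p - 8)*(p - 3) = p^2 - 11*p + 24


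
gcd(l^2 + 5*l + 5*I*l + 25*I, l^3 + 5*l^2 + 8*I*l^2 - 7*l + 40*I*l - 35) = l + 5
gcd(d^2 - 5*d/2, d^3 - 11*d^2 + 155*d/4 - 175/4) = d - 5/2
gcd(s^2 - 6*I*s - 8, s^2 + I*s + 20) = s - 4*I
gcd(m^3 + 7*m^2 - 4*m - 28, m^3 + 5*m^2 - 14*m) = m^2 + 5*m - 14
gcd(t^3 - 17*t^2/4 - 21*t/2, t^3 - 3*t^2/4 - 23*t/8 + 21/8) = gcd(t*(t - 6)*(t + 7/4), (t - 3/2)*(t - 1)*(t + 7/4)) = t + 7/4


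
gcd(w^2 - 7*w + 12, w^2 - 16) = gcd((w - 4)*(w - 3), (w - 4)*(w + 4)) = w - 4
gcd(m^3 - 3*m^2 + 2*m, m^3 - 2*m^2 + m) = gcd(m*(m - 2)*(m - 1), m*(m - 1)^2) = m^2 - m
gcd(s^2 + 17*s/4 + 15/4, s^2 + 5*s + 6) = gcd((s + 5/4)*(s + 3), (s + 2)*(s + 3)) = s + 3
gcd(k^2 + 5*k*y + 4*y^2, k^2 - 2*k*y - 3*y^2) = k + y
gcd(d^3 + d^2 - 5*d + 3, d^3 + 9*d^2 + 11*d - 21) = d^2 + 2*d - 3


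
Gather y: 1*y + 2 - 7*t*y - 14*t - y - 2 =-7*t*y - 14*t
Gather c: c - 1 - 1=c - 2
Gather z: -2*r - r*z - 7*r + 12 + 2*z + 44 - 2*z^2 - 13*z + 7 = -9*r - 2*z^2 + z*(-r - 11) + 63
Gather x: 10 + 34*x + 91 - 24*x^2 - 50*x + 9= -24*x^2 - 16*x + 110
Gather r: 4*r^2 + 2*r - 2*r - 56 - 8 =4*r^2 - 64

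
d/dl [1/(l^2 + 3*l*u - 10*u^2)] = (-2*l - 3*u)/(l^2 + 3*l*u - 10*u^2)^2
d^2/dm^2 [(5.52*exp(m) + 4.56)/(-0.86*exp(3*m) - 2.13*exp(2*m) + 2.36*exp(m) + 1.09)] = (-16.330368*exp(6*m) - 60.6877920000001*exp(5*m) - 161.740344*exp(4*m) - 159.258864*exp(3*m) - 46.598976*exp(2*m) - 53.545536*exp(m) + 5.171832)*exp(m)/(0.636056*exp(9*m) + 4.726044*exp(8*m) + 6.468834*exp(7*m) - 18.693183*exp(6*m) - 29.731656*exp(5*m) + 34.027665*exp(4*m) + 22.796314*exp(3*m) - 10.620633*exp(2*m) - 8.411748*exp(m) - 1.295029)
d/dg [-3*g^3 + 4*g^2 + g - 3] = -9*g^2 + 8*g + 1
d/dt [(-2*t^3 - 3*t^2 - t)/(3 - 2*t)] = (8*t^3 - 12*t^2 - 18*t - 3)/(4*t^2 - 12*t + 9)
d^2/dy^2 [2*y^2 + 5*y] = 4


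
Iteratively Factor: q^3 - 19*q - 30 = (q + 2)*(q^2 - 2*q - 15) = (q - 5)*(q + 2)*(q + 3)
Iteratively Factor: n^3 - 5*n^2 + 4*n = (n - 4)*(n^2 - n) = n*(n - 4)*(n - 1)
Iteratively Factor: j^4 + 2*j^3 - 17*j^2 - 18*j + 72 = (j - 3)*(j^3 + 5*j^2 - 2*j - 24) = (j - 3)*(j + 4)*(j^2 + j - 6) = (j - 3)*(j - 2)*(j + 4)*(j + 3)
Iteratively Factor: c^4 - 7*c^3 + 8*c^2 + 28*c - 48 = (c - 4)*(c^3 - 3*c^2 - 4*c + 12) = (c - 4)*(c - 2)*(c^2 - c - 6) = (c - 4)*(c - 2)*(c + 2)*(c - 3)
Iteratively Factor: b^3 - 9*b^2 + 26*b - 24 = (b - 2)*(b^2 - 7*b + 12) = (b - 3)*(b - 2)*(b - 4)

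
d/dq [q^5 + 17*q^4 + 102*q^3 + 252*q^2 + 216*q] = 5*q^4 + 68*q^3 + 306*q^2 + 504*q + 216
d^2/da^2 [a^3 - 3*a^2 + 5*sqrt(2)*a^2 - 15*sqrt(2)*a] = 6*a - 6 + 10*sqrt(2)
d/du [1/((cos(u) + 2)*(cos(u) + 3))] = (2*cos(u) + 5)*sin(u)/((cos(u) + 2)^2*(cos(u) + 3)^2)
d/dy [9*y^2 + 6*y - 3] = 18*y + 6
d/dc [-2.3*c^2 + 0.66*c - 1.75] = 0.66 - 4.6*c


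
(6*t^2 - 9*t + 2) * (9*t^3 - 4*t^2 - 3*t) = 54*t^5 - 105*t^4 + 36*t^3 + 19*t^2 - 6*t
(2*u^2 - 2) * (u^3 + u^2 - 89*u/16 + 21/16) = 2*u^5 + 2*u^4 - 105*u^3/8 + 5*u^2/8 + 89*u/8 - 21/8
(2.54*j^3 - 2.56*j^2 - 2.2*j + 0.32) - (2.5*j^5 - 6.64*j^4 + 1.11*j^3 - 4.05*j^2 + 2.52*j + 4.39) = -2.5*j^5 + 6.64*j^4 + 1.43*j^3 + 1.49*j^2 - 4.72*j - 4.07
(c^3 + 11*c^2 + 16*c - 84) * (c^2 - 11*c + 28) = c^5 - 77*c^3 + 48*c^2 + 1372*c - 2352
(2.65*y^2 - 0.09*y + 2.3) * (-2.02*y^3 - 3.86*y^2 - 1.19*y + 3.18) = -5.353*y^5 - 10.0472*y^4 - 7.4521*y^3 - 0.343899999999999*y^2 - 3.0232*y + 7.314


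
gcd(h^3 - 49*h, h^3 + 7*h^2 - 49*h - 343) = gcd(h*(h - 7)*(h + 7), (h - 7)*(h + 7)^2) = h^2 - 49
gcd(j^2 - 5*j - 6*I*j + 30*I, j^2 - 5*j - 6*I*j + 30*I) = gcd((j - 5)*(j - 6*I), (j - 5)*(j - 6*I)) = j^2 + j*(-5 - 6*I) + 30*I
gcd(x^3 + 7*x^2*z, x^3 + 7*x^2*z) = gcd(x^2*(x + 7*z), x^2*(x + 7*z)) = x^3 + 7*x^2*z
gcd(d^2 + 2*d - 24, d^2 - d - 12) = d - 4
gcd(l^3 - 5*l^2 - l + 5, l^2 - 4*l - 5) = l^2 - 4*l - 5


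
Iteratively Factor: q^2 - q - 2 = (q - 2)*(q + 1)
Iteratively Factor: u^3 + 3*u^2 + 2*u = (u + 2)*(u^2 + u) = u*(u + 2)*(u + 1)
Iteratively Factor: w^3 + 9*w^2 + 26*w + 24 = (w + 2)*(w^2 + 7*w + 12) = (w + 2)*(w + 4)*(w + 3)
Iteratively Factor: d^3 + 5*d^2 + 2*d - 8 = (d - 1)*(d^2 + 6*d + 8) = (d - 1)*(d + 4)*(d + 2)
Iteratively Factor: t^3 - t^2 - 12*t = (t - 4)*(t^2 + 3*t) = t*(t - 4)*(t + 3)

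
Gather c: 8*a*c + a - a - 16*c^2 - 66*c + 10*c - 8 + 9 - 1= -16*c^2 + c*(8*a - 56)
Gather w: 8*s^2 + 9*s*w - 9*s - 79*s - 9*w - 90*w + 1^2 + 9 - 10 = 8*s^2 - 88*s + w*(9*s - 99)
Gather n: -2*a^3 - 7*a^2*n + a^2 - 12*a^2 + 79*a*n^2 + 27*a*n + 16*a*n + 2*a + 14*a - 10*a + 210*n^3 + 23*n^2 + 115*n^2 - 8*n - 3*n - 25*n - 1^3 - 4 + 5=-2*a^3 - 11*a^2 + 6*a + 210*n^3 + n^2*(79*a + 138) + n*(-7*a^2 + 43*a - 36)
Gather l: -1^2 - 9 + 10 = 0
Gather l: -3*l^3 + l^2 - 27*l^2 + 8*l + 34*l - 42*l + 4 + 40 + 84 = -3*l^3 - 26*l^2 + 128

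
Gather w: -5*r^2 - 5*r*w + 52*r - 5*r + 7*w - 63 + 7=-5*r^2 + 47*r + w*(7 - 5*r) - 56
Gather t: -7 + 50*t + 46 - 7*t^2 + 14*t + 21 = -7*t^2 + 64*t + 60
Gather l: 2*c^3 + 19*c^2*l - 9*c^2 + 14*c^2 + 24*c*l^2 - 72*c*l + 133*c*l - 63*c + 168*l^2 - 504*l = 2*c^3 + 5*c^2 - 63*c + l^2*(24*c + 168) + l*(19*c^2 + 61*c - 504)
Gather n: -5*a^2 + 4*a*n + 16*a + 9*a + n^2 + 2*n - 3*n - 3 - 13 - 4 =-5*a^2 + 25*a + n^2 + n*(4*a - 1) - 20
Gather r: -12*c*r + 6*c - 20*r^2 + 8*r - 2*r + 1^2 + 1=6*c - 20*r^2 + r*(6 - 12*c) + 2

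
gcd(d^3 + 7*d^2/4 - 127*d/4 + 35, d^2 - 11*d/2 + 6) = d - 4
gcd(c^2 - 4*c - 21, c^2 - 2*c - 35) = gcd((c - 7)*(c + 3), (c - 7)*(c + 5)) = c - 7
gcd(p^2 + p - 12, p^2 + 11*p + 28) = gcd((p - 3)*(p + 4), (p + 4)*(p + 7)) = p + 4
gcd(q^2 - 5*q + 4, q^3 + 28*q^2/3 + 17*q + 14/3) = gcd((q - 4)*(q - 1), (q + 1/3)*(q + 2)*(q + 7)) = 1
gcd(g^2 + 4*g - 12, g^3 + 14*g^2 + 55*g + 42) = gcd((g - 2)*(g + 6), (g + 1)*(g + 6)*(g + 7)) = g + 6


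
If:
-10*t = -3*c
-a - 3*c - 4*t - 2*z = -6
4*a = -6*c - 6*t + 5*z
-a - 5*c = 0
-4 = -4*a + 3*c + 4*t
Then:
No Solution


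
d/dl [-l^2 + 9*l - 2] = 9 - 2*l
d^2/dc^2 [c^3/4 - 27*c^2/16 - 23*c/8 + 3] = 3*c/2 - 27/8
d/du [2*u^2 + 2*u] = 4*u + 2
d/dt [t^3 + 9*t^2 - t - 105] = 3*t^2 + 18*t - 1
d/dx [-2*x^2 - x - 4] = -4*x - 1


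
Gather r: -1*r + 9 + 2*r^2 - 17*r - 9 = 2*r^2 - 18*r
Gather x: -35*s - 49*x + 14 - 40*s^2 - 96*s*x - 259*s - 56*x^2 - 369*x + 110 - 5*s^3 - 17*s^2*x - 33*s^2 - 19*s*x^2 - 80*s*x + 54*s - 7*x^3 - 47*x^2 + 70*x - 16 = -5*s^3 - 73*s^2 - 240*s - 7*x^3 + x^2*(-19*s - 103) + x*(-17*s^2 - 176*s - 348) + 108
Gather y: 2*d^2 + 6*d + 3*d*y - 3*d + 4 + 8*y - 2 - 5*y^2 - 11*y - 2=2*d^2 + 3*d - 5*y^2 + y*(3*d - 3)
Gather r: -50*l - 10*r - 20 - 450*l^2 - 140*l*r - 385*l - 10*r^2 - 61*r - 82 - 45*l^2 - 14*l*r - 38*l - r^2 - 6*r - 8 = -495*l^2 - 473*l - 11*r^2 + r*(-154*l - 77) - 110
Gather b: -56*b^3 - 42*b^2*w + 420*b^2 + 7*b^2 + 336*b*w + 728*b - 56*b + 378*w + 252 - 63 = -56*b^3 + b^2*(427 - 42*w) + b*(336*w + 672) + 378*w + 189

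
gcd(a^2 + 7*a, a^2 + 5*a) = a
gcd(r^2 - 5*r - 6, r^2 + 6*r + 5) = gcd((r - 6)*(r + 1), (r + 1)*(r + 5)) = r + 1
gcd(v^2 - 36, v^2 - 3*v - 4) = 1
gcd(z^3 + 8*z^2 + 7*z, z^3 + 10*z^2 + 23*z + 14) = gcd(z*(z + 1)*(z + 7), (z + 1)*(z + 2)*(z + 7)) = z^2 + 8*z + 7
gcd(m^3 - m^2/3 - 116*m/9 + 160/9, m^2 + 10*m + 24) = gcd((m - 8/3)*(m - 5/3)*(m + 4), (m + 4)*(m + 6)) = m + 4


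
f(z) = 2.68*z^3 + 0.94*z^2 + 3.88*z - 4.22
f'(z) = 8.04*z^2 + 1.88*z + 3.88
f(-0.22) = -5.06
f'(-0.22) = 3.86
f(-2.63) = -56.68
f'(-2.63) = 54.55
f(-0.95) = -9.36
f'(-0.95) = 9.35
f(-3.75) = -146.88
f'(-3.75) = 109.89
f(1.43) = 11.09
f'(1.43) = 23.01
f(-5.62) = -472.05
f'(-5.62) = 247.25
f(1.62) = 15.93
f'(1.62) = 28.03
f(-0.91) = -8.99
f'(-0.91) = 8.83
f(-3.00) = -79.76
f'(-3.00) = 70.60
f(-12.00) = -4546.46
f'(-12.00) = 1139.08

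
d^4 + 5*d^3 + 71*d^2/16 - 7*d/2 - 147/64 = (d - 3/4)*(d + 1/2)*(d + 7/4)*(d + 7/2)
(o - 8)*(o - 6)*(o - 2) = o^3 - 16*o^2 + 76*o - 96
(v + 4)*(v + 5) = v^2 + 9*v + 20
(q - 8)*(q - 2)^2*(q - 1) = q^4 - 13*q^3 + 48*q^2 - 68*q + 32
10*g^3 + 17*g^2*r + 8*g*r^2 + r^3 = (g + r)*(2*g + r)*(5*g + r)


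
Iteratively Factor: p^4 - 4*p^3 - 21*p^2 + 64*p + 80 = (p - 5)*(p^3 + p^2 - 16*p - 16) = (p - 5)*(p + 4)*(p^2 - 3*p - 4) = (p - 5)*(p + 1)*(p + 4)*(p - 4)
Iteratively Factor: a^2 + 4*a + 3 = (a + 1)*(a + 3)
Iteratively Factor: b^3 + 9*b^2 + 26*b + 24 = (b + 4)*(b^2 + 5*b + 6) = (b + 2)*(b + 4)*(b + 3)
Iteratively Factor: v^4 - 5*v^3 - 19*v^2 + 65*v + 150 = (v + 3)*(v^3 - 8*v^2 + 5*v + 50) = (v - 5)*(v + 3)*(v^2 - 3*v - 10) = (v - 5)^2*(v + 3)*(v + 2)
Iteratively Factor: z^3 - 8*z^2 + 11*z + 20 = (z + 1)*(z^2 - 9*z + 20) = (z - 4)*(z + 1)*(z - 5)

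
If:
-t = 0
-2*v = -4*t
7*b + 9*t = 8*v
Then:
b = 0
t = 0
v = 0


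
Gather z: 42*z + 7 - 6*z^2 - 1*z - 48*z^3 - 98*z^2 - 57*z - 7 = -48*z^3 - 104*z^2 - 16*z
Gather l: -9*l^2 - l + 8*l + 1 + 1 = -9*l^2 + 7*l + 2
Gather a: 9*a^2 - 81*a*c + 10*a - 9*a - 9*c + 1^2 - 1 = 9*a^2 + a*(1 - 81*c) - 9*c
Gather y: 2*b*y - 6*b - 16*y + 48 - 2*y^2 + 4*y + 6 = -6*b - 2*y^2 + y*(2*b - 12) + 54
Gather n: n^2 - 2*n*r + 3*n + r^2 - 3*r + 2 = n^2 + n*(3 - 2*r) + r^2 - 3*r + 2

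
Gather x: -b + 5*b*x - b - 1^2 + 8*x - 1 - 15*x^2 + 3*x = -2*b - 15*x^2 + x*(5*b + 11) - 2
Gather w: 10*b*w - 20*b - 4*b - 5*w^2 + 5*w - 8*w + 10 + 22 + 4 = -24*b - 5*w^2 + w*(10*b - 3) + 36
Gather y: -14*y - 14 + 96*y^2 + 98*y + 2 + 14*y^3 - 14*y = 14*y^3 + 96*y^2 + 70*y - 12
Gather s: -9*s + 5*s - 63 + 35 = -4*s - 28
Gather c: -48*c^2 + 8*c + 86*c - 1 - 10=-48*c^2 + 94*c - 11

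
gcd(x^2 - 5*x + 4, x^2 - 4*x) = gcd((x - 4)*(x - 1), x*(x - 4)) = x - 4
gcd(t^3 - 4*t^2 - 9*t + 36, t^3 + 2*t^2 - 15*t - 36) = t^2 - t - 12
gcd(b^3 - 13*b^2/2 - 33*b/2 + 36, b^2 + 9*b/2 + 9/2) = b + 3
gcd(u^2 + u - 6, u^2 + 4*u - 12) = u - 2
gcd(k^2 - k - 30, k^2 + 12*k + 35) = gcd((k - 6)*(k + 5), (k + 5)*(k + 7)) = k + 5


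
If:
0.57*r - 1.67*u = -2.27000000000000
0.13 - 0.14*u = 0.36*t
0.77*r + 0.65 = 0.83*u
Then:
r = 0.98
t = -0.30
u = 1.69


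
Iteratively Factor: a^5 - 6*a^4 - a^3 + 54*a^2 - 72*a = (a - 2)*(a^4 - 4*a^3 - 9*a^2 + 36*a) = a*(a - 2)*(a^3 - 4*a^2 - 9*a + 36) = a*(a - 2)*(a + 3)*(a^2 - 7*a + 12) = a*(a - 4)*(a - 2)*(a + 3)*(a - 3)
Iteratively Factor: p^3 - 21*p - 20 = (p + 1)*(p^2 - p - 20) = (p - 5)*(p + 1)*(p + 4)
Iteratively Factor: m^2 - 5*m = (m - 5)*(m)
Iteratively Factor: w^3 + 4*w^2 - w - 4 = (w + 4)*(w^2 - 1) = (w + 1)*(w + 4)*(w - 1)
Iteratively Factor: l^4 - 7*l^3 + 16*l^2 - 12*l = (l - 2)*(l^3 - 5*l^2 + 6*l) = l*(l - 2)*(l^2 - 5*l + 6) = l*(l - 2)^2*(l - 3)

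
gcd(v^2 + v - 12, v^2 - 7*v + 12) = v - 3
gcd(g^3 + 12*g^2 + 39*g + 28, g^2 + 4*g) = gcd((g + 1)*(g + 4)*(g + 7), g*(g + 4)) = g + 4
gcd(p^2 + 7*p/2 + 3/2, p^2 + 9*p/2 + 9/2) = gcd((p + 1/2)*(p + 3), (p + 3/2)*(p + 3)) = p + 3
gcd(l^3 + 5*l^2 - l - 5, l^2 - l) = l - 1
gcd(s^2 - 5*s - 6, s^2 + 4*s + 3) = s + 1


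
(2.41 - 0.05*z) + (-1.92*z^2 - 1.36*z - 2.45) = -1.92*z^2 - 1.41*z - 0.04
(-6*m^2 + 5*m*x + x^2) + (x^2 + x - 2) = -6*m^2 + 5*m*x + 2*x^2 + x - 2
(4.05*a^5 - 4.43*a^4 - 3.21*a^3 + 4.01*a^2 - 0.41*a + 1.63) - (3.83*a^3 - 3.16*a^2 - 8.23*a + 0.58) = 4.05*a^5 - 4.43*a^4 - 7.04*a^3 + 7.17*a^2 + 7.82*a + 1.05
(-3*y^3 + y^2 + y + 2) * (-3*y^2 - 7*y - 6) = 9*y^5 + 18*y^4 + 8*y^3 - 19*y^2 - 20*y - 12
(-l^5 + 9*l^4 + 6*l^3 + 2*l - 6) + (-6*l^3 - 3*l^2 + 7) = -l^5 + 9*l^4 - 3*l^2 + 2*l + 1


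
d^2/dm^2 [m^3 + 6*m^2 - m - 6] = 6*m + 12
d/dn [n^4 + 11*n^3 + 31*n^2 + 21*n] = 4*n^3 + 33*n^2 + 62*n + 21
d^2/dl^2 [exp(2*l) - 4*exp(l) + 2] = 4*(exp(l) - 1)*exp(l)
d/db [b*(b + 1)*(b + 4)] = 3*b^2 + 10*b + 4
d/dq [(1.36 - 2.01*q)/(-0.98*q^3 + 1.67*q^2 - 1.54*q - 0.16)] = (-3.9396*q^3 + 7.3551*q^2 - 4.5424*q + 2.416)/(0.9604*q^6 - 3.2732*q^5 + 5.8073*q^4 - 4.83*q^3 + 1.8372*q^2 + 0.4928*q + 0.0256)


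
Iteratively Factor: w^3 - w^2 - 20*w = (w + 4)*(w^2 - 5*w) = (w - 5)*(w + 4)*(w)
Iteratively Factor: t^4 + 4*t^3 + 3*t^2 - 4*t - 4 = (t + 2)*(t^3 + 2*t^2 - t - 2) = (t - 1)*(t + 2)*(t^2 + 3*t + 2) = (t - 1)*(t + 1)*(t + 2)*(t + 2)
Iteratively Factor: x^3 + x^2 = (x)*(x^2 + x) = x*(x + 1)*(x)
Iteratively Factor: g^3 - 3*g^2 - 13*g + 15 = (g - 1)*(g^2 - 2*g - 15) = (g - 1)*(g + 3)*(g - 5)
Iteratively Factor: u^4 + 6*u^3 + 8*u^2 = (u)*(u^3 + 6*u^2 + 8*u) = u*(u + 2)*(u^2 + 4*u) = u^2*(u + 2)*(u + 4)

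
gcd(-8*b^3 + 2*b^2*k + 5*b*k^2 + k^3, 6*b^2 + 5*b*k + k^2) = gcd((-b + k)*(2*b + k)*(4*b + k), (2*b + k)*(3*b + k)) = 2*b + k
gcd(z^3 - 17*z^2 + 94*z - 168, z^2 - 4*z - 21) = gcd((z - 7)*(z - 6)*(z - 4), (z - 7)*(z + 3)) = z - 7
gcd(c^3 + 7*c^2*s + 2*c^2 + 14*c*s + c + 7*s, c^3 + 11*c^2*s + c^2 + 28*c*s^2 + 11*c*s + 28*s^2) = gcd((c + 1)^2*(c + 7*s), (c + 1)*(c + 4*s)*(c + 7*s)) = c^2 + 7*c*s + c + 7*s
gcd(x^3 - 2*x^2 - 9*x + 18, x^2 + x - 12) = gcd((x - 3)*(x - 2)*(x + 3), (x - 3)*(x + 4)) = x - 3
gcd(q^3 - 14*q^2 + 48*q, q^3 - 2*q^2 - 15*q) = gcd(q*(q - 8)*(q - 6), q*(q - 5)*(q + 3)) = q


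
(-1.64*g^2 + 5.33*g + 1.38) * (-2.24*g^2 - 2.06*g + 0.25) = 3.6736*g^4 - 8.5608*g^3 - 14.481*g^2 - 1.5103*g + 0.345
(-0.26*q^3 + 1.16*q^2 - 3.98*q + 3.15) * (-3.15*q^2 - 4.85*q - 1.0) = 0.819*q^5 - 2.393*q^4 + 7.171*q^3 + 8.2205*q^2 - 11.2975*q - 3.15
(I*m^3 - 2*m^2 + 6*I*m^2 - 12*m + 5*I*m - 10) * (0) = 0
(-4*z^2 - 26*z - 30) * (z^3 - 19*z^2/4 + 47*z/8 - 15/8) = -4*z^5 - 7*z^4 + 70*z^3 - 11*z^2/4 - 255*z/2 + 225/4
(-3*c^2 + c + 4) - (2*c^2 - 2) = -5*c^2 + c + 6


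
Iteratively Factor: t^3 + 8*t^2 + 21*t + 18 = (t + 3)*(t^2 + 5*t + 6) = (t + 3)^2*(t + 2)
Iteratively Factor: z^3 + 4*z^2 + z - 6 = (z + 3)*(z^2 + z - 2) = (z - 1)*(z + 3)*(z + 2)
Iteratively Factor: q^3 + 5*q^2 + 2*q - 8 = (q + 2)*(q^2 + 3*q - 4) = (q - 1)*(q + 2)*(q + 4)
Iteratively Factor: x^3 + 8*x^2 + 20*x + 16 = (x + 4)*(x^2 + 4*x + 4) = (x + 2)*(x + 4)*(x + 2)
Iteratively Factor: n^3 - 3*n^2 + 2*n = (n)*(n^2 - 3*n + 2) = n*(n - 1)*(n - 2)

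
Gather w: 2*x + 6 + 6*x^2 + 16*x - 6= 6*x^2 + 18*x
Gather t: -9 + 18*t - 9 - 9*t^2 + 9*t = -9*t^2 + 27*t - 18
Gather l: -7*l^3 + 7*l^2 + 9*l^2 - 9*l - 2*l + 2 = -7*l^3 + 16*l^2 - 11*l + 2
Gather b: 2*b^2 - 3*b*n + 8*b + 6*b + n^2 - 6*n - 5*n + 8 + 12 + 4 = 2*b^2 + b*(14 - 3*n) + n^2 - 11*n + 24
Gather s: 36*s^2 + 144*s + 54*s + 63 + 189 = 36*s^2 + 198*s + 252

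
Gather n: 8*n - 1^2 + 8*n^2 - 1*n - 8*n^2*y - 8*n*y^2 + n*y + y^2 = n^2*(8 - 8*y) + n*(-8*y^2 + y + 7) + y^2 - 1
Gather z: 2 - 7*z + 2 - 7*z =4 - 14*z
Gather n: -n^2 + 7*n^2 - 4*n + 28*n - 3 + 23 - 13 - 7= 6*n^2 + 24*n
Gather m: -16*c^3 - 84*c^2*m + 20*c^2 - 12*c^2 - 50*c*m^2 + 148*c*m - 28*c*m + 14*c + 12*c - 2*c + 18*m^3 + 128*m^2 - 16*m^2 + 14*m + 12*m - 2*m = -16*c^3 + 8*c^2 + 24*c + 18*m^3 + m^2*(112 - 50*c) + m*(-84*c^2 + 120*c + 24)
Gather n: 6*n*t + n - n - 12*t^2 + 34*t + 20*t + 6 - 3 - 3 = 6*n*t - 12*t^2 + 54*t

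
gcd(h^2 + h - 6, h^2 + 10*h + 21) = h + 3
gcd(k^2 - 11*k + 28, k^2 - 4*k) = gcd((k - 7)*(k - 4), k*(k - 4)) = k - 4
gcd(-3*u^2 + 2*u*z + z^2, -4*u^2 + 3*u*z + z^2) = -u + z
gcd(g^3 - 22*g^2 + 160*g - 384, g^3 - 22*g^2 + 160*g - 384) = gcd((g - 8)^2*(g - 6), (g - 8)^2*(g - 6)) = g^3 - 22*g^2 + 160*g - 384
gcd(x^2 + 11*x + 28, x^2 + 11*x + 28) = x^2 + 11*x + 28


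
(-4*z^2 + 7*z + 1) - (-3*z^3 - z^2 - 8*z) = 3*z^3 - 3*z^2 + 15*z + 1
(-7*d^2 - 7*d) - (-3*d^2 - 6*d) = -4*d^2 - d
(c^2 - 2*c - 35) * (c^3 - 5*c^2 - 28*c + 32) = c^5 - 7*c^4 - 53*c^3 + 263*c^2 + 916*c - 1120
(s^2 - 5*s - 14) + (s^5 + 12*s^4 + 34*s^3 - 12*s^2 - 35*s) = s^5 + 12*s^4 + 34*s^3 - 11*s^2 - 40*s - 14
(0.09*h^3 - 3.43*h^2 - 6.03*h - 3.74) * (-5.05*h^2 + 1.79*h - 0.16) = -0.4545*h^5 + 17.4826*h^4 + 24.2974*h^3 + 8.6421*h^2 - 5.7298*h + 0.5984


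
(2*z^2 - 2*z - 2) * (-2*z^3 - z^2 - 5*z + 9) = -4*z^5 + 2*z^4 - 4*z^3 + 30*z^2 - 8*z - 18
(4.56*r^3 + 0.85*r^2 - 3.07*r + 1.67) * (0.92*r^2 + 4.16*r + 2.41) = 4.1952*r^5 + 19.7516*r^4 + 11.7012*r^3 - 9.1863*r^2 - 0.4515*r + 4.0247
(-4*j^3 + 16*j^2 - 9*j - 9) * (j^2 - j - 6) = -4*j^5 + 20*j^4 - j^3 - 96*j^2 + 63*j + 54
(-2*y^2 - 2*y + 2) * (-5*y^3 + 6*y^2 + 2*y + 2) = 10*y^5 - 2*y^4 - 26*y^3 + 4*y^2 + 4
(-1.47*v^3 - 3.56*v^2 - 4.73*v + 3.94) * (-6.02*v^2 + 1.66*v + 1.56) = 8.8494*v^5 + 18.991*v^4 + 20.2718*v^3 - 37.1242*v^2 - 0.838400000000001*v + 6.1464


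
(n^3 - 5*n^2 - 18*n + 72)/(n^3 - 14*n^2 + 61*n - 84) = (n^2 - 2*n - 24)/(n^2 - 11*n + 28)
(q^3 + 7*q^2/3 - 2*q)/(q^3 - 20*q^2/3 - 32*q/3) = (-3*q^2 - 7*q + 6)/(-3*q^2 + 20*q + 32)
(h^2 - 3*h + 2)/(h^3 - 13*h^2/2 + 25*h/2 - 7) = 2/(2*h - 7)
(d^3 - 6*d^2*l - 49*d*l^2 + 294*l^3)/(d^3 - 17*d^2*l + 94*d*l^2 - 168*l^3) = (d + 7*l)/(d - 4*l)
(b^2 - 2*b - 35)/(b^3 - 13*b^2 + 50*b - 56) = (b + 5)/(b^2 - 6*b + 8)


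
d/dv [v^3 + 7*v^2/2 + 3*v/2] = 3*v^2 + 7*v + 3/2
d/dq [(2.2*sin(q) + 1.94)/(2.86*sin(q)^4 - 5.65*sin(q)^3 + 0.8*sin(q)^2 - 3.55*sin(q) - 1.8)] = (-18.876*sin(q)^4 + 2.6664*sin(q)^3 + 31.123*sin(q)^2 - 3.104*sin(q) + 2.927)*cos(q)/(8.1796*sin(q)^8 - 32.318*sin(q)^7 + 36.4985*sin(q)^6 - 29.346*sin(q)^5 + 30.459*sin(q)^4 + 14.66*sin(q)^3 + 9.7225*sin(q)^2 + 12.78*sin(q) + 3.24)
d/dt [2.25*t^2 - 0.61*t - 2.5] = 4.5*t - 0.61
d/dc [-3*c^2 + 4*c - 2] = 4 - 6*c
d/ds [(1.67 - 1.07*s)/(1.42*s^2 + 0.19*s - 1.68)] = (1.5194*s^2 - 4.7428*s + 1.4803)/(2.0164*s^4 + 0.5396*s^3 - 4.7351*s^2 - 0.6384*s + 2.8224)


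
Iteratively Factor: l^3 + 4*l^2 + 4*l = (l + 2)*(l^2 + 2*l) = (l + 2)^2*(l)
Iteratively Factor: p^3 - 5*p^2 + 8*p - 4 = (p - 1)*(p^2 - 4*p + 4) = (p - 2)*(p - 1)*(p - 2)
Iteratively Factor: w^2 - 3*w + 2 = (w - 1)*(w - 2)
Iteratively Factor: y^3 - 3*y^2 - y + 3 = (y - 1)*(y^2 - 2*y - 3) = (y - 3)*(y - 1)*(y + 1)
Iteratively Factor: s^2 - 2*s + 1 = (s - 1)*(s - 1)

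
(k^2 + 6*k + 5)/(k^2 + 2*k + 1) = (k + 5)/(k + 1)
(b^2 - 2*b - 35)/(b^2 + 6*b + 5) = (b - 7)/(b + 1)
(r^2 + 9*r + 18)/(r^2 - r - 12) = (r + 6)/(r - 4)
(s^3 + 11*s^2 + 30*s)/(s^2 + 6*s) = s + 5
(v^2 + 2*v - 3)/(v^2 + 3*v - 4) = (v + 3)/(v + 4)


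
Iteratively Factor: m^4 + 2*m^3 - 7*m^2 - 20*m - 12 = (m + 2)*(m^3 - 7*m - 6) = (m + 2)^2*(m^2 - 2*m - 3) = (m + 1)*(m + 2)^2*(m - 3)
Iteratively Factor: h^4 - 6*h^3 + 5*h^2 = (h)*(h^3 - 6*h^2 + 5*h) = h*(h - 5)*(h^2 - h) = h^2*(h - 5)*(h - 1)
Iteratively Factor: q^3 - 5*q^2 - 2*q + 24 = (q - 4)*(q^2 - q - 6) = (q - 4)*(q - 3)*(q + 2)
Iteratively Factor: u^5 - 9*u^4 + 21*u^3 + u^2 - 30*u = (u - 5)*(u^4 - 4*u^3 + u^2 + 6*u) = (u - 5)*(u - 2)*(u^3 - 2*u^2 - 3*u) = (u - 5)*(u - 3)*(u - 2)*(u^2 + u) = u*(u - 5)*(u - 3)*(u - 2)*(u + 1)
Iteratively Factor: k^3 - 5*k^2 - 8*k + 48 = (k + 3)*(k^2 - 8*k + 16) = (k - 4)*(k + 3)*(k - 4)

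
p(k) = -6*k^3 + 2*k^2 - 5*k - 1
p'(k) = -18*k^2 + 4*k - 5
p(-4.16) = 486.36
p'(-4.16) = -333.14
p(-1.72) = 44.05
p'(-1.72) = -65.13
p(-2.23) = 86.63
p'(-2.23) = -103.43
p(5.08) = -761.37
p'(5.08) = -449.20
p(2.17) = -63.74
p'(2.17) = -81.08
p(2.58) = -103.63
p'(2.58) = -114.50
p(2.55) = -100.23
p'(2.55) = -111.84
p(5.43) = -929.80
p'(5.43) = -514.01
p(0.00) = -1.00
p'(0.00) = -5.00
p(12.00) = -10141.00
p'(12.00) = -2549.00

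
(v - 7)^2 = v^2 - 14*v + 49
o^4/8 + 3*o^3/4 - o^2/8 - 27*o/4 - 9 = (o/4 + 1)*(o/2 + 1)*(o - 3)*(o + 3)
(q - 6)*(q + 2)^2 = q^3 - 2*q^2 - 20*q - 24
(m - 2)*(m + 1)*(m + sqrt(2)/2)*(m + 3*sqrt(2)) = m^4 - m^3 + 7*sqrt(2)*m^3/2 - 7*sqrt(2)*m^2/2 + m^2 - 7*sqrt(2)*m - 3*m - 6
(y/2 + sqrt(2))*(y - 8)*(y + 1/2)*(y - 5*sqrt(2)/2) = y^4/2 - 15*y^3/4 - sqrt(2)*y^3/4 - 7*y^2 + 15*sqrt(2)*y^2/8 + sqrt(2)*y + 75*y/2 + 20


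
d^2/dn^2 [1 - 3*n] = 0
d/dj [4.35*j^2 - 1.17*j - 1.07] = 8.7*j - 1.17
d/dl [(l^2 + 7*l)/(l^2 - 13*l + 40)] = 20*(-l^2 + 4*l + 14)/(l^4 - 26*l^3 + 249*l^2 - 1040*l + 1600)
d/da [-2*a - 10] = -2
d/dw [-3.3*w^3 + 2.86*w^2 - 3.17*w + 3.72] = -9.9*w^2 + 5.72*w - 3.17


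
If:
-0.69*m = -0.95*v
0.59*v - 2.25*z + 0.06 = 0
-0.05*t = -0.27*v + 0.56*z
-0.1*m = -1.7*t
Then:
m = 0.17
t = 0.01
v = 0.13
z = 0.06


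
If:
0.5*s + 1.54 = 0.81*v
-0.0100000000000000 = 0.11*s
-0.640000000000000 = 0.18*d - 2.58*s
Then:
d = -4.86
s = -0.09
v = 1.85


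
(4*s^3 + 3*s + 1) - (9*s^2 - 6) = 4*s^3 - 9*s^2 + 3*s + 7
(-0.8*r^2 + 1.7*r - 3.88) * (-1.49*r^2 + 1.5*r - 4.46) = 1.192*r^4 - 3.733*r^3 + 11.8992*r^2 - 13.402*r + 17.3048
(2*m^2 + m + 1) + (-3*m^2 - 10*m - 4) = -m^2 - 9*m - 3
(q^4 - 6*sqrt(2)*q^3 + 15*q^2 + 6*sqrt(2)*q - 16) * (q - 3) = q^5 - 6*sqrt(2)*q^4 - 3*q^4 + 15*q^3 + 18*sqrt(2)*q^3 - 45*q^2 + 6*sqrt(2)*q^2 - 18*sqrt(2)*q - 16*q + 48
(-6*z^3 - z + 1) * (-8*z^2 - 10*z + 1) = 48*z^5 + 60*z^4 + 2*z^3 + 2*z^2 - 11*z + 1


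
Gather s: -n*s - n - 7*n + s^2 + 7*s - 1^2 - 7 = -8*n + s^2 + s*(7 - n) - 8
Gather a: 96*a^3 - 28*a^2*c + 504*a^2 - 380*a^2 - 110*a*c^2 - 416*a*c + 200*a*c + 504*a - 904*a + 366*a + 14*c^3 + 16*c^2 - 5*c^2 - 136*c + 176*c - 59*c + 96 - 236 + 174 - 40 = 96*a^3 + a^2*(124 - 28*c) + a*(-110*c^2 - 216*c - 34) + 14*c^3 + 11*c^2 - 19*c - 6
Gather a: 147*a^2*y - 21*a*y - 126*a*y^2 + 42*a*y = 147*a^2*y + a*(-126*y^2 + 21*y)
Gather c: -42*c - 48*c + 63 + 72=135 - 90*c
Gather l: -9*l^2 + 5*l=-9*l^2 + 5*l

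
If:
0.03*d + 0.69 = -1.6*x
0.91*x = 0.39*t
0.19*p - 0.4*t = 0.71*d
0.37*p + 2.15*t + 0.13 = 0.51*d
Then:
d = 3.78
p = 11.67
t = -1.17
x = -0.50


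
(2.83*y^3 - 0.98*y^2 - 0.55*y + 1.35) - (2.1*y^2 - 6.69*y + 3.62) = 2.83*y^3 - 3.08*y^2 + 6.14*y - 2.27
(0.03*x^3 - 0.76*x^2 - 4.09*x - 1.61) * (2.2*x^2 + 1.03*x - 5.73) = 0.066*x^5 - 1.6411*x^4 - 9.9527*x^3 - 3.3999*x^2 + 21.7774*x + 9.2253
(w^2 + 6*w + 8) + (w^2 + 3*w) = 2*w^2 + 9*w + 8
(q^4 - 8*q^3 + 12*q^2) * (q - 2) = q^5 - 10*q^4 + 28*q^3 - 24*q^2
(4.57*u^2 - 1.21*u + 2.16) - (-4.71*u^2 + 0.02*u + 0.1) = 9.28*u^2 - 1.23*u + 2.06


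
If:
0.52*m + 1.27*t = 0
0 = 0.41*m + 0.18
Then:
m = -0.44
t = 0.18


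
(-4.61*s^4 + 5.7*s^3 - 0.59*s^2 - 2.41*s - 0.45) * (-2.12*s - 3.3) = 9.7732*s^5 + 3.129*s^4 - 17.5592*s^3 + 7.0562*s^2 + 8.907*s + 1.485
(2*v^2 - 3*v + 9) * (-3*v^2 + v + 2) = -6*v^4 + 11*v^3 - 26*v^2 + 3*v + 18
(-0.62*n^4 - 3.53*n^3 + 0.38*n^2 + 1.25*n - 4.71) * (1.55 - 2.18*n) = 1.3516*n^5 + 6.7344*n^4 - 6.2999*n^3 - 2.136*n^2 + 12.2053*n - 7.3005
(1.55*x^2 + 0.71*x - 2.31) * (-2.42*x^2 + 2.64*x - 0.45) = -3.751*x^4 + 2.3738*x^3 + 6.7671*x^2 - 6.4179*x + 1.0395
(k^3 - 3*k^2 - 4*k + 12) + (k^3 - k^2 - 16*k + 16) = 2*k^3 - 4*k^2 - 20*k + 28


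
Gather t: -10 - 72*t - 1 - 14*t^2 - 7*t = -14*t^2 - 79*t - 11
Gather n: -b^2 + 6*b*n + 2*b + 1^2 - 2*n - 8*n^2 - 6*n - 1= -b^2 + 2*b - 8*n^2 + n*(6*b - 8)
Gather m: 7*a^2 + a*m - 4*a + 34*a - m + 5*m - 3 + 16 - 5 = 7*a^2 + 30*a + m*(a + 4) + 8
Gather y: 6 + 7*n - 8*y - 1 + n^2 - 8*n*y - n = n^2 + 6*n + y*(-8*n - 8) + 5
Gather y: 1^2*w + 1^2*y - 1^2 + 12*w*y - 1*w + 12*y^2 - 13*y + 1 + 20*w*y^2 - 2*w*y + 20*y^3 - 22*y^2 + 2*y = 20*y^3 + y^2*(20*w - 10) + y*(10*w - 10)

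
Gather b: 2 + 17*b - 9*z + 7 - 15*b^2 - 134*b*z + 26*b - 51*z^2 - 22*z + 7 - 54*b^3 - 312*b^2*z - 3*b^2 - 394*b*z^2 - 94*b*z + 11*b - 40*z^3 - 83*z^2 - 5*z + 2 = -54*b^3 + b^2*(-312*z - 18) + b*(-394*z^2 - 228*z + 54) - 40*z^3 - 134*z^2 - 36*z + 18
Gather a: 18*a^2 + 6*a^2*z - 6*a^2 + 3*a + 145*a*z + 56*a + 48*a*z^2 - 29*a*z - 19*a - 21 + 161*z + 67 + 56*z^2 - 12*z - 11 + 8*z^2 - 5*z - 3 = a^2*(6*z + 12) + a*(48*z^2 + 116*z + 40) + 64*z^2 + 144*z + 32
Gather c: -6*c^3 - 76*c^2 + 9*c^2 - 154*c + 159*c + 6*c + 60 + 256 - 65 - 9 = -6*c^3 - 67*c^2 + 11*c + 242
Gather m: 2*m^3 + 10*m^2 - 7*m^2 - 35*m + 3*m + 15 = 2*m^3 + 3*m^2 - 32*m + 15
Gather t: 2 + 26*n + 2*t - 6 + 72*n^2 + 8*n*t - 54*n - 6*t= 72*n^2 - 28*n + t*(8*n - 4) - 4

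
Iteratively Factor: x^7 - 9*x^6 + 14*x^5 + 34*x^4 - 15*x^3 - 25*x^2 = (x - 5)*(x^6 - 4*x^5 - 6*x^4 + 4*x^3 + 5*x^2) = (x - 5)*(x + 1)*(x^5 - 5*x^4 - x^3 + 5*x^2) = (x - 5)^2*(x + 1)*(x^4 - x^2) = (x - 5)^2*(x - 1)*(x + 1)*(x^3 + x^2) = x*(x - 5)^2*(x - 1)*(x + 1)*(x^2 + x) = x*(x - 5)^2*(x - 1)*(x + 1)^2*(x)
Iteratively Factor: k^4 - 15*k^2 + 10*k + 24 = (k - 2)*(k^3 + 2*k^2 - 11*k - 12) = (k - 3)*(k - 2)*(k^2 + 5*k + 4) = (k - 3)*(k - 2)*(k + 1)*(k + 4)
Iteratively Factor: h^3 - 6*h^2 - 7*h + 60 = (h - 4)*(h^2 - 2*h - 15) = (h - 4)*(h + 3)*(h - 5)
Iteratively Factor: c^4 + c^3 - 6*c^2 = (c - 2)*(c^3 + 3*c^2) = c*(c - 2)*(c^2 + 3*c) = c*(c - 2)*(c + 3)*(c)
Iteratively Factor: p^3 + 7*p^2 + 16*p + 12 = (p + 2)*(p^2 + 5*p + 6) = (p + 2)*(p + 3)*(p + 2)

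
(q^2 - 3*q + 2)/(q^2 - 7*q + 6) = (q - 2)/(q - 6)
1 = 1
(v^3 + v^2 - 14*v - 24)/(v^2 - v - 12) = v + 2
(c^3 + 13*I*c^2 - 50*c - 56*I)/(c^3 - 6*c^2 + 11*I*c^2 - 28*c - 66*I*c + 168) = (c + 2*I)/(c - 6)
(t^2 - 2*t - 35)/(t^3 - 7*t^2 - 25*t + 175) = 1/(t - 5)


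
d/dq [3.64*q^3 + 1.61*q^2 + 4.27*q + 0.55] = 10.92*q^2 + 3.22*q + 4.27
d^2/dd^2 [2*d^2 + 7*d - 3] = 4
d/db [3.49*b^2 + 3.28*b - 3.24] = 6.98*b + 3.28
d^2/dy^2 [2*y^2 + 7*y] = 4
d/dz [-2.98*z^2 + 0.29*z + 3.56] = 0.29 - 5.96*z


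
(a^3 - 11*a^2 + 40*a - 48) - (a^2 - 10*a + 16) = a^3 - 12*a^2 + 50*a - 64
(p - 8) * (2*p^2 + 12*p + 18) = 2*p^3 - 4*p^2 - 78*p - 144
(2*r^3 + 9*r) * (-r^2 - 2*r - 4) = -2*r^5 - 4*r^4 - 17*r^3 - 18*r^2 - 36*r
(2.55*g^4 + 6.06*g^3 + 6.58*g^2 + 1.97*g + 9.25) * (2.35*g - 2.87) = 5.9925*g^5 + 6.9225*g^4 - 1.9292*g^3 - 14.2551*g^2 + 16.0836*g - 26.5475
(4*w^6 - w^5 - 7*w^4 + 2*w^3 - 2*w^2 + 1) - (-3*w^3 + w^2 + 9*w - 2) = 4*w^6 - w^5 - 7*w^4 + 5*w^3 - 3*w^2 - 9*w + 3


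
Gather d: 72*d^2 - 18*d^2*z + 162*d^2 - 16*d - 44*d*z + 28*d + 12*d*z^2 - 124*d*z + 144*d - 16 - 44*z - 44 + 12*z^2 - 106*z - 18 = d^2*(234 - 18*z) + d*(12*z^2 - 168*z + 156) + 12*z^2 - 150*z - 78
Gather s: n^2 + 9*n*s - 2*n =n^2 + 9*n*s - 2*n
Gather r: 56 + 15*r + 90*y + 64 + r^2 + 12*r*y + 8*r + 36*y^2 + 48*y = r^2 + r*(12*y + 23) + 36*y^2 + 138*y + 120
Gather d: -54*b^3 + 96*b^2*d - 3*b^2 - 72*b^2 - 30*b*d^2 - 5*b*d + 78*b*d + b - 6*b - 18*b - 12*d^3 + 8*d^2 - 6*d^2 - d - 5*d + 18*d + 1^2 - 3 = -54*b^3 - 75*b^2 - 23*b - 12*d^3 + d^2*(2 - 30*b) + d*(96*b^2 + 73*b + 12) - 2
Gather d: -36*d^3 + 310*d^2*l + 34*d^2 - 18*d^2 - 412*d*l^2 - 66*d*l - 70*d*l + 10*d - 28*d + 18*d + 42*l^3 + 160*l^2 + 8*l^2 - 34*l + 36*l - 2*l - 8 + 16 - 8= -36*d^3 + d^2*(310*l + 16) + d*(-412*l^2 - 136*l) + 42*l^3 + 168*l^2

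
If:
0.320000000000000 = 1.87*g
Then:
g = 0.17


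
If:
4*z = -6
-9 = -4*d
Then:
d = 9/4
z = -3/2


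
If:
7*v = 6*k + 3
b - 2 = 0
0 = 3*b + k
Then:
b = 2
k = -6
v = -33/7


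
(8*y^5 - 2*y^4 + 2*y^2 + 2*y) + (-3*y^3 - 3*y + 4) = 8*y^5 - 2*y^4 - 3*y^3 + 2*y^2 - y + 4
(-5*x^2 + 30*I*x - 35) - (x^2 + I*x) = -6*x^2 + 29*I*x - 35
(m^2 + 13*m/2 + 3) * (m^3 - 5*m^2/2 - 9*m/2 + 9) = m^5 + 4*m^4 - 71*m^3/4 - 111*m^2/4 + 45*m + 27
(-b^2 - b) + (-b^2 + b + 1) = 1 - 2*b^2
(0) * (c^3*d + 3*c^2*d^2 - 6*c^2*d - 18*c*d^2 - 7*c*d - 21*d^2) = 0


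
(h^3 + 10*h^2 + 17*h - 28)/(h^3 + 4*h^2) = 1 + 6/h - 7/h^2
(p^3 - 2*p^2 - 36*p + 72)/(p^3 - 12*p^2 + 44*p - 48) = (p + 6)/(p - 4)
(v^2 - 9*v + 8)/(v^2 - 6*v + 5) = (v - 8)/(v - 5)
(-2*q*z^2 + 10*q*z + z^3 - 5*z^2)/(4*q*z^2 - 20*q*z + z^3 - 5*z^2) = (-2*q + z)/(4*q + z)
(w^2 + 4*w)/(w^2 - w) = (w + 4)/(w - 1)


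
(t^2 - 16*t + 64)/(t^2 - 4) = (t^2 - 16*t + 64)/(t^2 - 4)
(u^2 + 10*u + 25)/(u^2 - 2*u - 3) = (u^2 + 10*u + 25)/(u^2 - 2*u - 3)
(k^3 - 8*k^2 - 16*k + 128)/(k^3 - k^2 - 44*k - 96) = (k - 4)/(k + 3)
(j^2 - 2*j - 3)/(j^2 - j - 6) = (j + 1)/(j + 2)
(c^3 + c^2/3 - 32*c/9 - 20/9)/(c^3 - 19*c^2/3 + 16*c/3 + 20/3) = (c + 5/3)/(c - 5)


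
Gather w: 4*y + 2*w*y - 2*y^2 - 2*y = 2*w*y - 2*y^2 + 2*y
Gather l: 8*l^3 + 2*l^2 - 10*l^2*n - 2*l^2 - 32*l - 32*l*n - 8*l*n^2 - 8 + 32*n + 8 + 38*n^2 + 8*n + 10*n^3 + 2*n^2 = 8*l^3 - 10*l^2*n + l*(-8*n^2 - 32*n - 32) + 10*n^3 + 40*n^2 + 40*n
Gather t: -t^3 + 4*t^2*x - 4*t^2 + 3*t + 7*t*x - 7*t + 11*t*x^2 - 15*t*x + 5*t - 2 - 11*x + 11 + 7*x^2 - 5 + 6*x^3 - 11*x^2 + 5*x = -t^3 + t^2*(4*x - 4) + t*(11*x^2 - 8*x + 1) + 6*x^3 - 4*x^2 - 6*x + 4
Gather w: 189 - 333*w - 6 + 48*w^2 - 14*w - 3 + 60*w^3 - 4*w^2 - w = 60*w^3 + 44*w^2 - 348*w + 180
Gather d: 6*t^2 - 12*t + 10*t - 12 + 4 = 6*t^2 - 2*t - 8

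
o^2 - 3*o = o*(o - 3)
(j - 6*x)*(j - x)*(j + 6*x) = j^3 - j^2*x - 36*j*x^2 + 36*x^3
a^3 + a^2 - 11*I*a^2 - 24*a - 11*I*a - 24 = (a + 1)*(a - 8*I)*(a - 3*I)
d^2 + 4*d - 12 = (d - 2)*(d + 6)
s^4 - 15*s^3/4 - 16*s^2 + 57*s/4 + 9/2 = (s - 6)*(s - 1)*(s + 1/4)*(s + 3)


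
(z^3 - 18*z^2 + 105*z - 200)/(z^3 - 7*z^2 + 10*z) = (z^2 - 13*z + 40)/(z*(z - 2))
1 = 1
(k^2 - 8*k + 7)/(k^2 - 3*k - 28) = (k - 1)/(k + 4)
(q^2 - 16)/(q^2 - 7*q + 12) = (q + 4)/(q - 3)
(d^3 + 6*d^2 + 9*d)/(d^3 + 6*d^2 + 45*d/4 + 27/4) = 4*d*(d + 3)/(4*d^2 + 12*d + 9)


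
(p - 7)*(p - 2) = p^2 - 9*p + 14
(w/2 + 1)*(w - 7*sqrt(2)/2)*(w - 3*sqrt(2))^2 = w^4/2 - 19*sqrt(2)*w^3/4 + w^3 - 19*sqrt(2)*w^2/2 + 30*w^2 - 63*sqrt(2)*w/2 + 60*w - 63*sqrt(2)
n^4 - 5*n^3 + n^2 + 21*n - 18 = (n - 3)^2*(n - 1)*(n + 2)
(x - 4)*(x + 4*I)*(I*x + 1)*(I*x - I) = -x^4 + 5*x^3 - 3*I*x^3 - 8*x^2 + 15*I*x^2 + 20*x - 12*I*x - 16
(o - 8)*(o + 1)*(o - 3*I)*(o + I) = o^4 - 7*o^3 - 2*I*o^3 - 5*o^2 + 14*I*o^2 - 21*o + 16*I*o - 24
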